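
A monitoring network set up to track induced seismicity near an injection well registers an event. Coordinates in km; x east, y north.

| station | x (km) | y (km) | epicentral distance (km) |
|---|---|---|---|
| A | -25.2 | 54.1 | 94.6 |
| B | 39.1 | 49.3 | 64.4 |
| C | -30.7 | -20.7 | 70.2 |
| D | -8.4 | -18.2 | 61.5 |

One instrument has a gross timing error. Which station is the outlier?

D

Solve using three stations at a time. Using A, B, C (subtract circle equations pairwise → linear system) gives (x, y) ≈ (39.3, -15.1).
Distances from that point to each station vs reported:
  A: calculated 94.6 vs reported 94.6 → residual 0.0 km
  B: calculated 64.4 vs reported 64.4 → residual 0.0 km
  C: calculated 70.2 vs reported 70.2 → residual 0.0 km
  D: calculated 47.8 vs reported 61.5 → residual 13.7 km
A, B, C are mutually consistent (residuals ≈ 0); D is off by 13.7 km.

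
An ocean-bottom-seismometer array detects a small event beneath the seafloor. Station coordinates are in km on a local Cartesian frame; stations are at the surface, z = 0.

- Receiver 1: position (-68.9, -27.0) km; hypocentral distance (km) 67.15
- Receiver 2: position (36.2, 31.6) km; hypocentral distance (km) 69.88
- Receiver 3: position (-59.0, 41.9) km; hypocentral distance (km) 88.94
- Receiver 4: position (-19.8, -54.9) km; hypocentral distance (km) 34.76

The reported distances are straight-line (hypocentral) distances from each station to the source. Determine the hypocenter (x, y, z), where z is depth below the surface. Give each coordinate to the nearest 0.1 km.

x ≈ -2.3 km, y ≈ -26.1 km, depth ≈ 8.5 km

Each station gives a sphere (x−x_i)² + (y−y_i)² + z² = d_i² (stations at z=0).
Subtracting the Receiver 1 sphere from Receiver 2 and Receiver 3: z² cancels, leaving linear equations in x and y:
210.2 x + 117.2 y = -3541.30
19.8 x + 137.8 y = -3640.80
Solving: x ≈ -2.300, y ≈ -26.090 km (keep extra digits for the depth step; rounded: -2.3, -26.1).
Then from the Receiver 1 sphere: z² = 67.15² − (x + 68.9)² − (y + 27.0)² with x = -2.300, y = -26.090, so z ≈ 8.528 ≈ 8.5 km.
Check against Receiver 4 (with the unrounded solution): distance 34.77 ≈ 34.76 km. ✓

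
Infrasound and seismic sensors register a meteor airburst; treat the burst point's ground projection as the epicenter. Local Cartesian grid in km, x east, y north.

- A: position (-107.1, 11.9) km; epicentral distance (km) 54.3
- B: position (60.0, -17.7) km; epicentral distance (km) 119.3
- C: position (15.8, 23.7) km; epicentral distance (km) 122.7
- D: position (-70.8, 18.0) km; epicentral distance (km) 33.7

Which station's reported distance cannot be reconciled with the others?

C

Solve using three stations at a time. Using A, B, D (subtract circle equations pairwise → linear system) gives (x, y) ≈ (-59.2, -13.5).
Distances from that point to each station vs reported:
  A: calculated 54.2 vs reported 54.3 → residual 0.1 km
  B: calculated 119.3 vs reported 119.3 → residual 0.0 km
  C: calculated 83.7 vs reported 122.7 → residual 39.0 km
  D: calculated 33.6 vs reported 33.7 → residual 0.1 km
A, B, D are mutually consistent (residuals ≈ 0); C is off by 39.0 km.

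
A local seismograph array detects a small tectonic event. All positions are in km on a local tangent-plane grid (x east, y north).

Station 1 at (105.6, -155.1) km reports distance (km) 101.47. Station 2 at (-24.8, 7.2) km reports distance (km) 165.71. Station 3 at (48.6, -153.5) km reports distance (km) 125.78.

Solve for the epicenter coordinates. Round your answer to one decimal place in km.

Circle about each station: (x − 105.6)² + (y + 155.1)² = 101.47²; (x + 24.8)² + (y − 7.2)² = 165.71²; (x − 48.6)² + (y + 153.5)² = 125.78².
Subtracting the Station 1 equation from the Station 2 and Station 3 equations removes the quadratic terms:
-260.8 x + 324.6 y = -51704.13
-114.0 x + 3.2 y = -14807.61
Solving the 2×2 system: x ≈ 128.3, y ≈ -56.2 km.
Check against Station 1 (with the unrounded x, y): √((x − 105.6)²+(y + 155.1)²) = 101.48 ≈ 101.47 km. ✓

128.3 km east, -56.2 km north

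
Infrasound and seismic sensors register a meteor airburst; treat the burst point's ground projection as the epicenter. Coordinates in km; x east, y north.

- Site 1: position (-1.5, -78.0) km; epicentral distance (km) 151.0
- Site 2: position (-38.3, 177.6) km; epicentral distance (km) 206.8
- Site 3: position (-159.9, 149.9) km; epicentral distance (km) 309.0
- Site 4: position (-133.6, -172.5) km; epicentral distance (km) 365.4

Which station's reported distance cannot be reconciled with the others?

Site 1

Solve using three stations at a time. Using Site 2, Site 3, Site 4 (subtract circle equations pairwise → linear system) gives (x, y) ≈ (138.8, 71.0).
Distances from that point to each station vs reported:
  Site 1: calculated 204.6 vs reported 151.0 → residual 53.6 km
  Site 2: calculated 206.7 vs reported 206.8 → residual 0.1 km
  Site 3: calculated 308.9 vs reported 309.0 → residual 0.1 km
  Site 4: calculated 365.3 vs reported 365.4 → residual 0.1 km
Site 2, Site 3, Site 4 are mutually consistent (residuals ≈ 0); Site 1 is off by 53.6 km.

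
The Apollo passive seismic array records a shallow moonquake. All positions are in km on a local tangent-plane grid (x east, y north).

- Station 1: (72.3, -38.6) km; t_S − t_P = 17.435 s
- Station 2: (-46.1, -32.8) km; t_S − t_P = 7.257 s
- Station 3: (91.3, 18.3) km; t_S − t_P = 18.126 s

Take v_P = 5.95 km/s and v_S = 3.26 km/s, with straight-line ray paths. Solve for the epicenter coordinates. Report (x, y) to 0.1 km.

Distance from S−P lag: d = Δt · v_P v_S / (v_P − v_S) = Δt · (5.95·3.26)/(5.95−3.26) ≈ 7.2108·Δt.
So d_Station 1 = 125.72, d_Station 2 = 52.33, d_Station 3 = 130.70 km.
Circle about each station: (x − 72.3)² + (y + 38.6)² = 125.72²; (x + 46.1)² + (y + 32.8)² = 52.33²; (x − 91.3)² + (y − 18.3)² = 130.70².
Subtracting the Station 1 equation from the Station 2 and Station 3 equations removes the quadratic terms:
-236.8 x + 11.6 y = 9550.89
38.0 x + 113.8 y = 676.36
Solving the 2×2 system: x ≈ -39.4, y ≈ 19.1 km.
Check against Station 1 (with the unrounded x, y): √((x − 72.3)²+(y + 38.6)²) = 125.72 ≈ 125.72 km. ✓

-39.4 km east, 19.1 km north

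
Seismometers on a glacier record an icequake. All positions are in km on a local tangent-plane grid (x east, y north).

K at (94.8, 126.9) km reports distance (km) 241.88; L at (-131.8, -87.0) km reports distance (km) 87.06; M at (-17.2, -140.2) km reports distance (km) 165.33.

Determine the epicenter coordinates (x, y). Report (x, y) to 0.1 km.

Circle about each station: (x − 94.8)² + (y − 126.9)² = 241.88²; (x + 131.8)² + (y + 87.0)² = 87.06²; (x + 17.2)² + (y + 140.2)² = 165.33².
Subtracting pairs of circle equations eliminates x²+y² and gives linear equations (the radical axes):
-453.2 x − 427.8 y = 50776.08
-224.0 x − 534.2 y = 26033.16
Solving the 2×2 system: x ≈ -109.3, y ≈ -2.9 km.

x ≈ -109.3 km, y ≈ -2.9 km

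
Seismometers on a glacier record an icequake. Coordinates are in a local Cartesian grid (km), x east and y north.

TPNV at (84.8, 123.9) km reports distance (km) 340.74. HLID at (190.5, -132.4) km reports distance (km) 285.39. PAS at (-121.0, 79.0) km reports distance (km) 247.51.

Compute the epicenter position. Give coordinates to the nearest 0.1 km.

(-92.8, -166.9)

Circle about each station: (x − 84.8)² + (y − 123.9)² = 340.74²; (x − 190.5)² + (y + 132.4)² = 285.39²; (x + 121.0)² + (y − 79.0)² = 247.51².
Subtracting the TPNV equation from the HLID and PAS equations removes the quadratic terms:
211.4 x − 512.6 y = 65934.06
-411.6 x − 89.8 y = 53182.30
Solving the 2×2 system: x ≈ -92.8, y ≈ -166.9 km.
Check against TPNV (with the unrounded x, y): √((x − 84.8)²+(y − 123.9)²) = 340.74 ≈ 340.74 km. ✓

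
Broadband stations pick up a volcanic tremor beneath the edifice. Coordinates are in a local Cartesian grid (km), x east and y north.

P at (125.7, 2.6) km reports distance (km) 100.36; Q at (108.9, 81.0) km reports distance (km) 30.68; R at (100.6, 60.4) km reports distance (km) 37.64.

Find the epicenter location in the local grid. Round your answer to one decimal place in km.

x ≈ 80.3 km, y ≈ 92.1 km

Circle about each station: (x − 125.7)² + (y − 2.6)² = 100.36²; (x − 108.9)² + (y − 81.0)² = 30.68²; (x − 100.6)² + (y − 60.4)² = 37.64².
Subtracting pairs of circle equations eliminates x²+y² and gives linear equations (the radical axes):
-33.6 x + 156.8 y = 11743.83
-50.2 x + 115.6 y = 6616.63
Solving the 2×2 system: x ≈ 80.3, y ≈ 92.1 km.
Check against P (with the unrounded x, y): √((x − 125.7)²+(y − 2.6)²) = 100.36 ≈ 100.36 km. ✓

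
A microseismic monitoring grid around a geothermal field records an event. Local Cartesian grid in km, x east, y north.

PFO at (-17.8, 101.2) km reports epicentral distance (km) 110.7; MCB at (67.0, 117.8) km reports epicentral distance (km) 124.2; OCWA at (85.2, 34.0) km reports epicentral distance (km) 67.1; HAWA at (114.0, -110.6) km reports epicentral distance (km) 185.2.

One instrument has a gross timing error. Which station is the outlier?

HAWA

Solve using three stations at a time. Using PFO, MCB, OCWA (subtract circle equations pairwise → linear system) gives (x, y) ≈ (27.3, 0.1).
Distances from that point to each station vs reported:
  PFO: calculated 110.7 vs reported 110.7 → residual 0.0 km
  MCB: calculated 124.2 vs reported 124.2 → residual 0.0 km
  OCWA: calculated 67.1 vs reported 67.1 → residual 0.0 km
  HAWA: calculated 140.6 vs reported 185.2 → residual 44.6 km
PFO, MCB, OCWA are mutually consistent (residuals ≈ 0); HAWA is off by 44.6 km.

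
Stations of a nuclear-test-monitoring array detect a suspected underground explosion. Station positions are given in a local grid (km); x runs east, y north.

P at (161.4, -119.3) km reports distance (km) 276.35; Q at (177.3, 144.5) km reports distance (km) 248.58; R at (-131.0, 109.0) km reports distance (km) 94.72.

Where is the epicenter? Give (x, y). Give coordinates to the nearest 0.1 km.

Circle about each station: (x − 161.4)² + (y + 119.3)² = 276.35²; (x − 177.3)² + (y − 144.5)² = 248.58²; (x + 131.0)² + (y − 109.0)² = 94.72².
Subtracting pairs of circle equations eliminates x²+y² and gives linear equations (the radical axes):
31.8 x + 527.6 y = 26610.40
-584.8 x + 456.6 y = 56156.99
Solving the 2×2 system: x ≈ -54.1, y ≈ 53.7 km.

-54.1 km east, 53.7 km north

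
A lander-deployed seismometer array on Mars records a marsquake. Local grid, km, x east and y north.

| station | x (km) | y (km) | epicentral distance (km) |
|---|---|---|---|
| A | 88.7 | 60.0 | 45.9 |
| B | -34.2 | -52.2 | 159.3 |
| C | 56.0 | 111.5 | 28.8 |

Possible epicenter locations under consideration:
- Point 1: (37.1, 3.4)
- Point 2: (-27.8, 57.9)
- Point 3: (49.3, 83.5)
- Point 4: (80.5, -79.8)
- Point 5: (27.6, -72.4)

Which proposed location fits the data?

For each candidate, compare |candidate − station| to the reported distance:
Point 1: residuals A 30.7, B 68.9, C 80.9 → max 80.9 km
Point 2: residuals A 70.6, B 49.0, C 70.7 → max 70.7 km
Point 3: residuals A 0.0, B 0.0, C 0.0 → max 0.0 km
Point 4: residuals A 94.1, B 41.3, C 164.1 → max 164.1 km
Point 5: residuals A 99.9, B 94.3, C 157.3 → max 157.3 km
Only Point 3 has all residuals ≈ 0.

Point 3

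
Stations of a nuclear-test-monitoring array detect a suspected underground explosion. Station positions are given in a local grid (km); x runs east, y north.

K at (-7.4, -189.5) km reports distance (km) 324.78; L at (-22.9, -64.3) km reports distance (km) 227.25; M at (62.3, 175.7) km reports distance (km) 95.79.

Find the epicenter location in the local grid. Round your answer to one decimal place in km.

x ≈ 127.8 km, y ≈ 105.8 km

Circle about each station: (x + 7.4)² + (y + 189.5)² = 324.78²; (x + 22.9)² + (y + 64.3)² = 227.25²; (x − 62.3)² + (y − 175.7)² = 95.79².
Subtracting pairs of circle equations eliminates x²+y² and gives linear equations (the radical axes):
-31.0 x + 250.4 y = 22533.38
139.4 x + 730.4 y = 95093.09
Solving the 2×2 system: x ≈ 127.8, y ≈ 105.8 km.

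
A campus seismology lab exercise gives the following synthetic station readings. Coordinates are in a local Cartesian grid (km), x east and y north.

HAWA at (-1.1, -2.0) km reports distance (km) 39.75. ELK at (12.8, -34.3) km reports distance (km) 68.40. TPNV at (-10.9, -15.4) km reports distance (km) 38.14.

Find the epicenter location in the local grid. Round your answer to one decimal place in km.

Circle about each station: (x + 1.1)² + (y + 2.0)² = 39.75²; (x − 12.8)² + (y + 34.3)² = 68.40²; (x + 10.9)² + (y + 15.4)² = 38.14².
Subtracting the HAWA equation from the ELK and TPNV equations removes the quadratic terms:
27.8 x − 64.6 y = -1763.38
-19.6 x − 26.8 y = 476.16
Solving the 2×2 system: x ≈ -38.8, y ≈ 10.6 km.

x ≈ -38.8 km, y ≈ 10.6 km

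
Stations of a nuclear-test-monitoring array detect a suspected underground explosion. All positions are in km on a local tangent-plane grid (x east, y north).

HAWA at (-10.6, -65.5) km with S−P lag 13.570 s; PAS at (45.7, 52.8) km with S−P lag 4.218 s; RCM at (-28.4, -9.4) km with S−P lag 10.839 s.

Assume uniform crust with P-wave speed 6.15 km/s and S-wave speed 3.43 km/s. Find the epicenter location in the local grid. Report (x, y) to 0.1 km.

Distance from S−P lag: d = Δt · v_P v_S / (v_P − v_S) = Δt · (6.15·3.43)/(6.15−3.43) ≈ 7.7553·Δt.
So d_HAWA = 105.24, d_PAS = 32.71, d_RCM = 84.06 km.
Circle about each station: (x + 10.6)² + (y + 65.5)² = 105.24²; (x − 45.7)² + (y − 52.8)² = 32.71²; (x + 28.4)² + (y + 9.4)² = 84.06².
Subtracting the HAWA equation from the PAS and RCM equations removes the quadratic terms:
112.6 x + 236.6 y = 10479.23
-35.6 x + 112.2 y = 501.68
Solving the 2×2 system: x ≈ 50.2, y ≈ 20.4 km.

x ≈ 50.2 km, y ≈ 20.4 km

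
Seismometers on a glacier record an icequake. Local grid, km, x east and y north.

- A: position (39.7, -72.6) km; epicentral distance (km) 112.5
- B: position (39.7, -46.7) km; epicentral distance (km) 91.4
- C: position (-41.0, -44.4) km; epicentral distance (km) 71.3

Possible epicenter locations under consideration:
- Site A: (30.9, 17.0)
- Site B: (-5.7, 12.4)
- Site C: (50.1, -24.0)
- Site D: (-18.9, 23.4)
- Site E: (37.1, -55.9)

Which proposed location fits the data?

For each candidate, compare |candidate − station| to the reported distance:
Site A: residuals A 22.5, B 27.1, C 23.2 → max 27.1 km
Site B: residuals A 16.1, B 16.9, C 4.4 → max 16.9 km
Site C: residuals A 62.8, B 66.4, C 22.1 → max 66.4 km
Site D: residuals A 0.0, B 0.0, C 0.0 → max 0.0 km
Site E: residuals A 95.6, B 81.8, C 7.6 → max 95.6 km
Only Site D has all residuals ≈ 0.

Site D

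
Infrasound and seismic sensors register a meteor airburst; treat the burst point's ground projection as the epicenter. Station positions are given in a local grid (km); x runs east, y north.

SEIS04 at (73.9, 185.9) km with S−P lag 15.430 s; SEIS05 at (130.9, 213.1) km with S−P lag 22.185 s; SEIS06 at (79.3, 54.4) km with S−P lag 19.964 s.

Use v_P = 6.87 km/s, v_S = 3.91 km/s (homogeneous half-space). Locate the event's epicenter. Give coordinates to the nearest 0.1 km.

(-64.5, 164.6)

Distance from S−P lag: d = Δt · v_P v_S / (v_P − v_S) = Δt · (6.87·3.91)/(6.87−3.91) ≈ 9.0749·Δt.
So d_SEIS04 = 140.03, d_SEIS05 = 201.33, d_SEIS06 = 181.17 km.
Circle about each station: (x − 73.9)² + (y − 185.9)² = 140.03²; (x − 130.9)² + (y − 213.1)² = 201.33²; (x − 79.3)² + (y − 54.4)² = 181.17².
Subtracting the SEIS04 equation from the SEIS05 and SEIS06 equations removes the quadratic terms:
114.0 x + 54.4 y = 1601.03
10.8 x − 263.0 y = -43986.34
Solving the 2×2 system: x ≈ -64.5, y ≈ 164.6 km.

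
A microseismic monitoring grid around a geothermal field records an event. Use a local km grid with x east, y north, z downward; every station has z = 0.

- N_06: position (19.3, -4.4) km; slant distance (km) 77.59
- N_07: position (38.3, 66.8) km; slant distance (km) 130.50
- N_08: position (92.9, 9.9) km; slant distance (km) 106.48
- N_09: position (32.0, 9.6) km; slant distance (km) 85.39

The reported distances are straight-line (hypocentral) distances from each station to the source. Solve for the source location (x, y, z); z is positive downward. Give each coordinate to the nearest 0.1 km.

Each station gives a sphere (x−x_i)² + (y−y_i)² + z² = d_i² (stations at z=0).
Subtracting the N_06 sphere from N_07 and N_08: z² cancels, leaving linear equations in x and y:
38.0 x + 142.4 y = -5472.76
147.2 x + 28.6 y = 3018.79
Solving: x ≈ 29.505, y ≈ -46.306 km (keep extra digits for the depth step; rounded: 29.5, -46.3).
Then from the N_06 sphere: z² = 77.59² − (x − 19.3)² − (y + 4.4)² with x = 29.505, y = -46.306, so z ≈ 64.498 ≈ 64.5 km.
Check against N_09 (with the unrounded solution): distance 85.39 ≈ 85.39 km. ✓

(29.5, -46.3, 64.5)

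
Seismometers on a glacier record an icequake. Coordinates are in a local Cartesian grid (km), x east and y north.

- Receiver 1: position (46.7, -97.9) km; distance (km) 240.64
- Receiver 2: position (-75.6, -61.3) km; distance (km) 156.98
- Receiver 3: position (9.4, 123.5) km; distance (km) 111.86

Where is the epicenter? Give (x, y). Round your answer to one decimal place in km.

Circle about each station: (x − 46.7)² + (y + 97.9)² = 240.64²; (x + 75.6)² + (y + 61.3)² = 156.98²; (x − 9.4)² + (y − 123.5)² = 111.86².
Subtracting pairs of circle equations eliminates x²+y² and gives linear equations (the radical axes):
-244.6 x + 73.2 y = 30972.64
-74.6 x + 442.8 y = 48970.26
Solving the 2×2 system: x ≈ -98.5, y ≈ 94.0 km.

-98.5 km east, 94.0 km north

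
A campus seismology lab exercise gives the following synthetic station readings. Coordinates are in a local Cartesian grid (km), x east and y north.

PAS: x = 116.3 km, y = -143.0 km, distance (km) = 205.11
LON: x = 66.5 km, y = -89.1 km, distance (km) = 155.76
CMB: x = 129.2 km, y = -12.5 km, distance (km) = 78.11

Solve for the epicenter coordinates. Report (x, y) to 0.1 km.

Circle about each station: (x − 116.3)² + (y + 143.0)² = 205.11²; (x − 66.5)² + (y + 89.1)² = 155.76²; (x − 129.2)² + (y + 12.5)² = 78.11².
Subtracting pairs of circle equations eliminates x²+y² and gives linear equations (the radical axes):
-99.6 x + 107.8 y = -3804.70
25.8 x + 261.0 y = 18843.14
Solving the 2×2 system: x ≈ 105.1, y ≈ 61.8 km.

105.1 km east, 61.8 km north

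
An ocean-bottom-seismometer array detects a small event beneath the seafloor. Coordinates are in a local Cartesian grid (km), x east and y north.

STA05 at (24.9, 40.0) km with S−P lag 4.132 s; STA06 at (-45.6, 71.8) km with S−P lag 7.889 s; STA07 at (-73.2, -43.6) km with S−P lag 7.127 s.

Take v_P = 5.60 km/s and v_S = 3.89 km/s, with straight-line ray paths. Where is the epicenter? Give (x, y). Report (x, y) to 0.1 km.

11.5 km east, -10.9 km north

Distance from S−P lag: d = Δt · v_P v_S / (v_P − v_S) = Δt · (5.60·3.89)/(5.60−3.89) ≈ 12.7392·Δt.
So d_STA05 = 52.64, d_STA06 = 100.50, d_STA07 = 90.79 km.
Circle about each station: (x − 24.9)² + (y − 40.0)² = 52.64²; (x + 45.6)² + (y − 71.8)² = 100.50²; (x + 73.2)² + (y + 43.6)² = 90.79².
Subtracting pairs of circle equations eliminates x²+y² and gives linear equations (the radical axes):
-141.0 x + 63.6 y = -2314.69
-196.2 x − 167.2 y = -432.66
Solving the 2×2 system: x ≈ 11.5, y ≈ -10.9 km.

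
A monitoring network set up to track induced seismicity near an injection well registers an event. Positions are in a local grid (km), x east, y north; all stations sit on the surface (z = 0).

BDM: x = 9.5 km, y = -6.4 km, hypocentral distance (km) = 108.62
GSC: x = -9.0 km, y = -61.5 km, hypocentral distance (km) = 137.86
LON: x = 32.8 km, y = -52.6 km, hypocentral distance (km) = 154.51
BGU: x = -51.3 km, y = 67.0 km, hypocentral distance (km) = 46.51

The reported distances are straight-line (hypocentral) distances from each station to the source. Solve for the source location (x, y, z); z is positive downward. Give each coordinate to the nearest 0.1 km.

(-70.2, 55.1, 40.8)

Each station gives a sphere (x−x_i)² + (y−y_i)² + z² = d_i² (stations at z=0).
Subtracting the BDM sphere from GSC and LON: z² cancels, leaving linear equations in x and y:
-37.0 x − 110.2 y = -3475.04
46.6 x − 92.4 y = -8363.65
Solving: x ≈ -70.210, y ≈ 55.107 km (keep extra digits for the depth step; rounded: -70.2, 55.1).
Then from the BDM sphere: z² = 108.62² − (x − 9.5)² − (y + 6.4)² with x = -70.210, y = 55.107, so z ≈ 40.762 ≈ 40.8 km.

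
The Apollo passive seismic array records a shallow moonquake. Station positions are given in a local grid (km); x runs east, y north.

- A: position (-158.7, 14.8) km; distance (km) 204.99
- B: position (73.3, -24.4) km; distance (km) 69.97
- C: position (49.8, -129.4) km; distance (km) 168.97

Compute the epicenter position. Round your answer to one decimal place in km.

Circle about each station: (x + 158.7)² + (y − 14.8)² = 204.99²; (x − 73.3)² + (y + 24.4)² = 69.97²; (x − 49.8)² + (y + 129.4)² = 168.97².
Subtracting pairs of circle equations eliminates x²+y² and gives linear equations (the radical axes):
464.0 x − 78.4 y = 17688.62
417.0 x − 288.4 y = 7289.71
Solving the 2×2 system: x ≈ 44.8, y ≈ 39.5 km.

x ≈ 44.8 km, y ≈ 39.5 km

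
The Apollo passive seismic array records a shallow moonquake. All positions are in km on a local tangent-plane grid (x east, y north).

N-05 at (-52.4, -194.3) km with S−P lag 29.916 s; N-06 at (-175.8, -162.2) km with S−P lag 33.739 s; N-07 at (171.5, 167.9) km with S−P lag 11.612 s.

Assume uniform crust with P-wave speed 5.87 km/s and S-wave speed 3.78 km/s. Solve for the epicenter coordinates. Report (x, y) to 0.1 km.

x ≈ 69.2 km, y ≈ 99.1 km

Distance from S−P lag: d = Δt · v_P v_S / (v_P − v_S) = Δt · (5.87·3.78)/(5.87−3.78) ≈ 10.6166·Δt.
So d_N-05 = 317.60, d_N-06 = 358.19, d_N-07 = 123.28 km.
Circle about each station: (x + 52.4)² + (y + 194.3)² = 317.60²; (x + 175.8)² + (y + 162.2)² = 358.19²; (x − 171.5)² + (y − 167.9)² = 123.28².
Subtracting the N-05 equation from the N-06 and N-07 equations removes the quadratic terms:
-246.8 x + 64.2 y = -10714.09
447.8 x + 724.4 y = 102776.21
Solving the 2×2 system: x ≈ 69.2, y ≈ 99.1 km.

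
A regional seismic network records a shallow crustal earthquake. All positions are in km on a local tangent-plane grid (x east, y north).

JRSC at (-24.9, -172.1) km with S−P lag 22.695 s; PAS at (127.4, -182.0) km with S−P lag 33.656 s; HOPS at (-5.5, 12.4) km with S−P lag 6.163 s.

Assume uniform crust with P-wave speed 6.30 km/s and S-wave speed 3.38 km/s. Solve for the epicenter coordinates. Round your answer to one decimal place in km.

(-45.6, -7.9)

Distance from S−P lag: d = Δt · v_P v_S / (v_P − v_S) = Δt · (6.30·3.38)/(6.30−3.38) ≈ 7.2925·Δt.
So d_JRSC = 165.50, d_PAS = 245.44, d_HOPS = 44.94 km.
Circle about each station: (x + 24.9)² + (y + 172.1)² = 165.50²; (x − 127.4)² + (y + 182.0)² = 245.44²; (x + 5.5)² + (y − 12.4)² = 44.94².
Subtracting the JRSC equation from the PAS and HOPS equations removes the quadratic terms:
304.6 x − 19.8 y = -13734.20
38.8 x + 369.0 y = -4683.76
Solving the 2×2 system: x ≈ -45.6, y ≈ -7.9 km.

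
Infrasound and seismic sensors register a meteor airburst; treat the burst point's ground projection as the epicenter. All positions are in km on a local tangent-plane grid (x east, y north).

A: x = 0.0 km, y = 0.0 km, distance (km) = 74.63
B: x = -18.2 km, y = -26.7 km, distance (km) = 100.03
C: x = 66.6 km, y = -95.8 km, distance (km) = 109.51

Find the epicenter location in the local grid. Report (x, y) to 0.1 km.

(73.4, 13.5)

Circle about each station: x² + y² = 74.63²; (x + 18.2)² + (y + 26.7)² = 100.03²; (x − 66.6)² + (y + 95.8)² = 109.51².
Subtracting the A equation from the B and C equations removes the quadratic terms:
-36.4 x − 53.4 y = -3392.23
133.2 x − 191.6 y = 7190.40
Solving the 2×2 system: x ≈ 73.4, y ≈ 13.5 km.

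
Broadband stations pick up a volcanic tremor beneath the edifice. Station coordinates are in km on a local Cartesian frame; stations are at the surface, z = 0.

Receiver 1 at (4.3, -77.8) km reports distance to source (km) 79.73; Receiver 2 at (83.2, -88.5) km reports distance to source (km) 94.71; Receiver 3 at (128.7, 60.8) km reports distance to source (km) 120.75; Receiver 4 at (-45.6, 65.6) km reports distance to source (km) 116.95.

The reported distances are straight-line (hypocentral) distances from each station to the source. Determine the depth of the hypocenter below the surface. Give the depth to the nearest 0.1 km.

Each station gives a sphere (x−x_i)² + (y−y_i)² + z² = d_i² (stations at z=0).
Subtracting the Receiver 1 sphere from Receiver 2 and Receiver 3: z² cancels, leaving linear equations in x and y:
157.8 x − 21.4 y = 6070.05
248.8 x + 277.2 y = 5965.31
Solving: x ≈ 36.894, y ≈ -11.595 km (keep extra digits for the depth step; rounded: 36.9, -11.6).
Then from the Receiver 1 sphere: z² = 79.73² − (x − 4.3)² − (y + 77.8)² with x = 36.894, y = -11.595, so z ≈ 30.189 ≈ 30.2 km.
Check against Receiver 4 (with the unrounded solution): distance 116.94 ≈ 116.95 km. ✓

depth ≈ 30.2 km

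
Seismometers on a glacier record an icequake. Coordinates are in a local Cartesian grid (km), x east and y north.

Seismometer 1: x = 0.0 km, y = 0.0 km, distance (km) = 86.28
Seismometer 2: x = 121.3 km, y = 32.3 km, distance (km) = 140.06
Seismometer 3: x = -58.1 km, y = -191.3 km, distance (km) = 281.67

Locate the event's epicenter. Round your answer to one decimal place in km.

Circle about each station: x² + y² = 86.28²; (x − 121.3)² + (y − 32.3)² = 140.06²; (x + 58.1)² + (y + 191.3)² = 281.67².
Subtracting the Seismometer 1 equation from the Seismometer 2 and Seismometer 3 equations removes the quadratic terms:
242.6 x + 64.6 y = 3584.41
-116.2 x − 382.6 y = -31922.45
Solving the 2×2 system: x ≈ -8.1, y ≈ 85.9 km.
Check against Seismometer 1 (with the unrounded x, y): √(x²+y²) = 86.28 ≈ 86.28 km. ✓

-8.1 km east, 85.9 km north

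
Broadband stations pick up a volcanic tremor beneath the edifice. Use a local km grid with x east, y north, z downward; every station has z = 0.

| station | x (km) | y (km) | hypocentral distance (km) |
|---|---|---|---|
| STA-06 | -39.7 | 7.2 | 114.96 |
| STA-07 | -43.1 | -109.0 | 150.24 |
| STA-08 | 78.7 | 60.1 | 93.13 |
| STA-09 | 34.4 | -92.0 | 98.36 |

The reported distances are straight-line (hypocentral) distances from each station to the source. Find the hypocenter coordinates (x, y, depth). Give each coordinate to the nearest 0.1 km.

x ≈ 59.8 km, y ≈ -13.6 km, depth ≈ 53.7 km

Each station gives a sphere (x−x_i)² + (y−y_i)² + z² = d_i² (stations at z=0).
Subtracting the STA-06 sphere from STA-07 and STA-08: z² cancels, leaving linear equations in x and y:
-6.8 x − 232.4 y = 2754.42
236.8 x + 105.8 y = 12720.37
Solving: x ≈ 59.795, y ≈ -13.602 km (keep extra digits for the depth step; rounded: 59.8, -13.6).
Then from the STA-06 sphere: z² = 114.96² − (x + 39.7)² − (y − 7.2)² with x = 59.795, y = -13.602, so z ≈ 53.701 ≈ 53.7 km.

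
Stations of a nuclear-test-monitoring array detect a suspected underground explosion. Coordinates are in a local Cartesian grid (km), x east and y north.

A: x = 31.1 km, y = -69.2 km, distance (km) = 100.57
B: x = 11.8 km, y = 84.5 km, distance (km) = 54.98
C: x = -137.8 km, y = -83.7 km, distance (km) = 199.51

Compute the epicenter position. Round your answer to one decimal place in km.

25.3 km east, 31.2 km north

Circle about each station: (x − 31.1)² + (y + 69.2)² = 100.57²; (x − 11.8)² + (y − 84.5)² = 54.98²; (x + 137.8)² + (y + 83.7)² = 199.51².
Subtracting pairs of circle equations eliminates x²+y² and gives linear equations (the radical axes):
-38.6 x + 307.4 y = 8615.16
-337.8 x − 29.0 y = -9451.24
Solving the 2×2 system: x ≈ 25.3, y ≈ 31.2 km.
Check against A (with the unrounded x, y): √((x − 31.1)²+(y + 69.2)²) = 100.57 ≈ 100.57 km. ✓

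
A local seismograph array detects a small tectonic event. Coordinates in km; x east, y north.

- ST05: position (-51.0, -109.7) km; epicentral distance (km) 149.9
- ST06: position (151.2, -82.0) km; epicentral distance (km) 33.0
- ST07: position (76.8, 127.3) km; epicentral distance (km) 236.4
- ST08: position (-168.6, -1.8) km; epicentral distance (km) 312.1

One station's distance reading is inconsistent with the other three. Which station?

Solve using three stations at a time. Using ST06, ST07, ST08 (subtract circle equations pairwise → linear system) gives (x, y) ≈ (126.4, -103.9).
Distances from that point to each station vs reported:
  ST05: calculated 177.4 vs reported 149.9 → residual 27.5 km
  ST06: calculated 33.1 vs reported 33.0 → residual 0.1 km
  ST07: calculated 236.4 vs reported 236.4 → residual 0.0 km
  ST08: calculated 312.1 vs reported 312.1 → residual 0.0 km
ST06, ST07, ST08 are mutually consistent (residuals ≈ 0); ST05 is off by 27.5 km.

ST05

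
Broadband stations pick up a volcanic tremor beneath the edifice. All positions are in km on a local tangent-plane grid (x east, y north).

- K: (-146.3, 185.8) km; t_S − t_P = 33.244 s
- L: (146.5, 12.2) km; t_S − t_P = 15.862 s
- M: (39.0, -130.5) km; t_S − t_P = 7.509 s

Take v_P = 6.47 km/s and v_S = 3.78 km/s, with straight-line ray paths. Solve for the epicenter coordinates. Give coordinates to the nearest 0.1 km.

x ≈ 24.0 km, y ≈ -63.9 km

Distance from S−P lag: d = Δt · v_P v_S / (v_P − v_S) = Δt · (6.47·3.78)/(6.47−3.78) ≈ 9.0917·Δt.
So d_K = 302.24, d_L = 144.21, d_M = 68.27 km.
Circle about each station: (x + 146.3)² + (y − 185.8)² = 302.24²; (x − 146.5)² + (y − 12.2)² = 144.21²; (x − 39.0)² + (y + 130.5)² = 68.27².
Subtracting the K equation from the L and M equations removes the quadratic terms:
585.6 x − 347.2 y = 36238.25
370.6 x − 632.6 y = 49314.14
Solving the 2×2 system: x ≈ 24.0, y ≈ -63.9 km.
Check against K (with the unrounded x, y): √((x + 146.3)²+(y − 185.8)²) = 302.24 ≈ 302.24 km. ✓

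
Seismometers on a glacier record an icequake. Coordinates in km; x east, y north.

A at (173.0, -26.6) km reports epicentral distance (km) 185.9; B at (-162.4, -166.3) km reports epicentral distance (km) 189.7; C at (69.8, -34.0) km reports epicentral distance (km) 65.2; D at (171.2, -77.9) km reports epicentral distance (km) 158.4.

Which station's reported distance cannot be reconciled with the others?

Solve using three stations at a time. Using A, B, D (subtract circle equations pairwise → linear system) gives (x, y) ≈ (25.3, -139.4).
Distances from that point to each station vs reported:
  A: calculated 185.8 vs reported 185.9 → residual 0.1 km
  B: calculated 189.6 vs reported 189.7 → residual 0.1 km
  C: calculated 114.4 vs reported 65.2 → residual 49.2 km
  D: calculated 158.3 vs reported 158.4 → residual 0.1 km
A, B, D are mutually consistent (residuals ≈ 0); C is off by 49.2 km.

C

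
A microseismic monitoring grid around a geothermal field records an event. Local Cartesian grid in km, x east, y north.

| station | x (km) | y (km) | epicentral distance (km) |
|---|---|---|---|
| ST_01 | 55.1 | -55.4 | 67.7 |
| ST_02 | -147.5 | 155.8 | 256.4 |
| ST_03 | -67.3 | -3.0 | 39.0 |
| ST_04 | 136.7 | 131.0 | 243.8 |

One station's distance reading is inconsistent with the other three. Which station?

Solve using three stations at a time. Using ST_01, ST_02, ST_04 (subtract circle equations pairwise → linear system) gives (x, y) ≈ (-12.2, -62.0).
Distances from that point to each station vs reported:
  ST_01: calculated 67.7 vs reported 67.7 → residual 0.0 km
  ST_02: calculated 256.4 vs reported 256.4 → residual 0.0 km
  ST_03: calculated 80.7 vs reported 39.0 → residual 41.7 km
  ST_04: calculated 243.8 vs reported 243.8 → residual 0.0 km
ST_01, ST_02, ST_04 are mutually consistent (residuals ≈ 0); ST_03 is off by 41.7 km.

ST_03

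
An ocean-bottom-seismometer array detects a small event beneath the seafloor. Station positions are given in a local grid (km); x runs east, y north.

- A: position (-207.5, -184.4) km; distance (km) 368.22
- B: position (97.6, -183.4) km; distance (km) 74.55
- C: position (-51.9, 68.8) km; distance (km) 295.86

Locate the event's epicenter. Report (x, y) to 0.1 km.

Circle about each station: (x + 207.5)² + (y + 184.4)² = 368.22²; (x − 97.6)² + (y + 183.4)² = 74.55²; (x + 51.9)² + (y − 68.8)² = 295.86².
Subtracting the A equation from the B and C equations removes the quadratic terms:
610.2 x + 2.0 y = 96129.98
311.2 x + 506.4 y = -21579.73
Solving the 2×2 system: x ≈ 158.0, y ≈ -139.7 km.

158.0 km east, -139.7 km north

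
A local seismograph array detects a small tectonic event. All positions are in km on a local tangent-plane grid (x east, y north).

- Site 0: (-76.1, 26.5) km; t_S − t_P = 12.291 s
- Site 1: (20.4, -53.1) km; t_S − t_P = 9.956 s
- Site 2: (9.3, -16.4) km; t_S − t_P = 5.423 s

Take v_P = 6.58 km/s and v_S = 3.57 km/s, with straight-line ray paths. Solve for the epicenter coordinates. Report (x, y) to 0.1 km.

Distance from S−P lag: d = Δt · v_P v_S / (v_P − v_S) = Δt · (6.58·3.57)/(6.58−3.57) ≈ 7.8042·Δt.
So d_Site 0 = 95.92, d_Site 1 = 77.70, d_Site 2 = 42.32 km.
Circle about each station: (x + 76.1)² + (y − 26.5)² = 95.92²; (x − 20.4)² + (y + 53.1)² = 77.70²; (x − 9.3)² + (y + 16.4)² = 42.32².
Subtracting the Site 0 equation from the Site 1 and Site 2 equations removes the quadratic terms:
193.0 x − 159.2 y = -94.33
170.8 x − 85.8 y = 1271.65
Solving the 2×2 system: x ≈ 19.8, y ≈ 24.6 km.

(19.8, 24.6)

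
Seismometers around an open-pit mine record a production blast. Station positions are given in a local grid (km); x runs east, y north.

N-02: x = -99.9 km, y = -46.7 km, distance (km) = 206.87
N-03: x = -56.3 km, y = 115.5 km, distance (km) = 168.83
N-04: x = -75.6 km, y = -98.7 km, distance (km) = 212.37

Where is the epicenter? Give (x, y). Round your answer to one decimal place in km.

Circle about each station: (x + 99.9)² + (y + 46.7)² = 206.87²; (x + 56.3)² + (y − 115.5)² = 168.83²; (x + 75.6)² + (y + 98.7)² = 212.37².
Subtracting the N-02 equation from the N-03 and N-04 equations removes the quadratic terms:
87.2 x + 324.4 y = 18640.67
48.6 x − 104.0 y = 990.33
Solving the 2×2 system: x ≈ 91.0, y ≈ 33.0 km.

(91.0, 33.0)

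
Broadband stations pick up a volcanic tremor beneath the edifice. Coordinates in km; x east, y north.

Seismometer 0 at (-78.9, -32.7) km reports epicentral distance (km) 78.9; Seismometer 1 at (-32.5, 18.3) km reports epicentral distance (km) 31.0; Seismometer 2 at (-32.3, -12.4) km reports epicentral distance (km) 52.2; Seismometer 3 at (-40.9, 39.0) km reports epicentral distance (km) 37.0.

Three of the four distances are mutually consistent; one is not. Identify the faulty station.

Solve using three stations at a time. Using Seismometer 1, Seismometer 2, Seismometer 3 (subtract circle equations pairwise → linear system) gives (x, y) ≈ (-4.5, 31.9).
Distances from that point to each station vs reported:
  Seismometer 0: calculated 98.5 vs reported 78.9 → residual 19.6 km
  Seismometer 1: calculated 31.1 vs reported 31.0 → residual 0.1 km
  Seismometer 2: calculated 52.3 vs reported 52.2 → residual 0.1 km
  Seismometer 3: calculated 37.1 vs reported 37.0 → residual 0.1 km
Seismometer 1, Seismometer 2, Seismometer 3 are mutually consistent (residuals ≈ 0); Seismometer 0 is off by 19.6 km.

Seismometer 0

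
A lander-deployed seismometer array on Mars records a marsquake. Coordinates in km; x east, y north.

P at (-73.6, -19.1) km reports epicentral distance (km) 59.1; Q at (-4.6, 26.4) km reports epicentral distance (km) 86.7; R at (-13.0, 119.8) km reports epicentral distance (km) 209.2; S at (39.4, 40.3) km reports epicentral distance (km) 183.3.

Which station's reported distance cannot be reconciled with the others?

Solve using three stations at a time. Using P, R, S (subtract circle equations pairwise → linear system) gives (x, y) ≈ (-110.4, -65.3).
Distances from that point to each station vs reported:
  P: calculated 59.1 vs reported 59.1 → residual 0.0 km
  Q: calculated 140.0 vs reported 86.7 → residual 53.3 km
  R: calculated 209.2 vs reported 209.2 → residual 0.0 km
  S: calculated 183.3 vs reported 183.3 → residual 0.0 km
P, R, S are mutually consistent (residuals ≈ 0); Q is off by 53.3 km.

Q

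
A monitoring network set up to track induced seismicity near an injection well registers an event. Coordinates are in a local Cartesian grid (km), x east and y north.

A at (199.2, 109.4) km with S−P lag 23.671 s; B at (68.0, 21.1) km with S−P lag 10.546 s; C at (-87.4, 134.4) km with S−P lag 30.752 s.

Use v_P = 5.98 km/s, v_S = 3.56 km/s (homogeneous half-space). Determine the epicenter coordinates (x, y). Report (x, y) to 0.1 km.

(91.3, -68.7)

Distance from S−P lag: d = Δt · v_P v_S / (v_P − v_S) = Δt · (5.98·3.56)/(5.98−3.56) ≈ 8.7970·Δt.
So d_A = 208.23, d_B = 92.77, d_C = 270.53 km.
Circle about each station: (x − 199.2)² + (y − 109.4)² = 208.23²; (x − 68.0)² + (y − 21.1)² = 92.77²; (x + 87.4)² + (y − 134.4)² = 270.53².
Subtracting pairs of circle equations eliminates x²+y² and gives linear equations (the radical axes):
-262.4 x − 176.6 y = -11826.33
-573.2 x + 50.0 y = -55773.63
Solving the 2×2 system: x ≈ 91.3, y ≈ -68.7 km.
Check against A (with the unrounded x, y): √((x − 199.2)²+(y − 109.4)²) = 208.23 ≈ 208.23 km. ✓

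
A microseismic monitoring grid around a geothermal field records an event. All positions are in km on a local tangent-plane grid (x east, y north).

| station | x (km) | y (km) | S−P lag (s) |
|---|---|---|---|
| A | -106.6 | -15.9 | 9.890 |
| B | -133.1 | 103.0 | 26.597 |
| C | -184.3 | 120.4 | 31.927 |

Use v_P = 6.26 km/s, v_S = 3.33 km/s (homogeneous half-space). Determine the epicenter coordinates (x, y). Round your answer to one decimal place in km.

Distance from S−P lag: d = Δt · v_P v_S / (v_P − v_S) = Δt · (6.26·3.33)/(6.26−3.33) ≈ 7.1146·Δt.
So d_A = 70.36, d_B = 189.23, d_C = 227.15 km.
Circle about each station: (x + 106.6)² + (y + 15.9)² = 70.36²; (x + 133.1)² + (y − 103.0)² = 189.23²; (x + 184.3)² + (y − 120.4)² = 227.15².
Subtracting the A equation from the B and C equations removes the quadratic terms:
-53.0 x + 237.8 y = -14149.22
-155.4 x + 272.6 y = -9800.31
Solving the 2×2 system: x ≈ -67.8, y ≈ -74.6 km.

-67.8 km east, -74.6 km north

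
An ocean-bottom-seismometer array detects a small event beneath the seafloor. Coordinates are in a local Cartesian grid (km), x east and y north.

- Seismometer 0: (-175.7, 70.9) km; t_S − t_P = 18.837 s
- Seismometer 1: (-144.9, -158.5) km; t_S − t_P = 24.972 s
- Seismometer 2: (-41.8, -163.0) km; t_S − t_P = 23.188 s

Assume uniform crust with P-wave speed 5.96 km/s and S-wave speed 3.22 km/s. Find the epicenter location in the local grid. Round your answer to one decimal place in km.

(-66.0, -2.4)

Distance from S−P lag: d = Δt · v_P v_S / (v_P − v_S) = Δt · (5.96·3.22)/(5.96−3.22) ≈ 7.0041·Δt.
So d_Seismometer 0 = 131.94, d_Seismometer 1 = 174.91, d_Seismometer 2 = 162.41 km.
Circle about each station: (x + 175.7)² + (y − 70.9)² = 131.94²; (x + 144.9)² + (y + 158.5)² = 174.91²; (x + 41.8)² + (y + 163.0)² = 162.41².
Subtracting pairs of circle equations eliminates x²+y² and gives linear equations (the radical axes):
61.6 x − 458.8 y = -2964.38
267.8 x − 467.8 y = -16549.90
Solving the 2×2 system: x ≈ -66.0, y ≈ -2.4 km.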